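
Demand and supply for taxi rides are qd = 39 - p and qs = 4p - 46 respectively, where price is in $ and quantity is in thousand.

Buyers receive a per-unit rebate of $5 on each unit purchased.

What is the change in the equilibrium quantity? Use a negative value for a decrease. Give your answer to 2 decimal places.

+4.00

Original equilibrium: 39 - p = 4p - 46 gives 85 = 5p, so p = 17 and q = 22.
Since buyers' out-of-pocket price is the market price minus the rebate, the effective demand curve becomes qd = 44 - p.
Equate the new curves: 44 - p = 4p - 46, giving 90 = 5p, p = 18, q = 26.
Δq = 26 − 22 = +4.00.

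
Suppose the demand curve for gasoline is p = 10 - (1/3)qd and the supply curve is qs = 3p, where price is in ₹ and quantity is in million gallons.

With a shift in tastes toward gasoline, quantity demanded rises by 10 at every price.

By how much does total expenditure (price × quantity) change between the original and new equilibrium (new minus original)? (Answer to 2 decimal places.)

+58.33

Solve the original market: 30 - 3p = 3p, hence p = 5 and q = 15.
With the change applied: demand qd = 40 - 3p, supply qs = 3p.
Setting them equal: 40 - 3p = 3p → 40 = 6p, so p = 20/3 ≈ 6.6667 and q = 20.
Expenditure moves from 5×15 = 75 to 6.6667×20 = 133.3333; change = +58.33.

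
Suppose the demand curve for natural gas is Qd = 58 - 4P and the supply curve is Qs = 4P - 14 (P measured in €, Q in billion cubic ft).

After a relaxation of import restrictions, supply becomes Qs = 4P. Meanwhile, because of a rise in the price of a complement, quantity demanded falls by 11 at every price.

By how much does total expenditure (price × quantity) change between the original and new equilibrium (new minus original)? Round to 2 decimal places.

-59.94

Before the shock: 58 - 4P = 4P - 14 ⇒ 72 = 8P ⇒ P = 9, Q = 22.
The shock moves the curves to Qd = 47 - 4P and Qs = 4P.
Equate the new curves: 47 - 4P = 4P, giving 47 = 8P, P = 5.875, Q = 23.5.
Expenditure moves from 9×22 = 198 to 5.875×23.5 = 138.0625; change = -59.94.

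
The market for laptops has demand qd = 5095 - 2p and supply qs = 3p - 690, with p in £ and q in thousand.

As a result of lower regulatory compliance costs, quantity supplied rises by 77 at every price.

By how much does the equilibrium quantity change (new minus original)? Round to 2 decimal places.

+30.80

Before the shock: 5095 - 2p = 3p - 690 ⇒ 5785 = 5p ⇒ p = 1157, q = 2781.
The shock moves the curves to qd = 5095 - 2p and qs = 3p - 613.
Setting them equal: 5095 - 2p = 3p - 613 → 5708 = 5p, so p = 1141.6 and q = 2811.8.
Δq = 2811.8 − 2781 = +30.80.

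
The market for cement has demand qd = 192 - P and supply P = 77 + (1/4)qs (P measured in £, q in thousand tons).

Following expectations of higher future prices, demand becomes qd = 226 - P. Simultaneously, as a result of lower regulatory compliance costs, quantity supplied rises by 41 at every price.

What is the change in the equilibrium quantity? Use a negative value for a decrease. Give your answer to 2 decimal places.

+35.40

Before the shock: 192 - P = 4P - 308 ⇒ 500 = 5P ⇒ P = 100, q = 92.
With the change applied: demand qd = 226 - P, supply qs = 4P - 267.
Clearing the new market: 226 - P = 4P - 267, so P = 98.6 and q = 127.4.
Δq = 127.4 − 92 = +35.40.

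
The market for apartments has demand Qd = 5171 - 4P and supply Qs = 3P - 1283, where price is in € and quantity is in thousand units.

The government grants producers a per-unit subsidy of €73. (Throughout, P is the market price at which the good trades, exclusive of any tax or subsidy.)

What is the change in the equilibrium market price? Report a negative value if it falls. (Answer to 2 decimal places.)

Initially, 5171 - 4P = 3P - 1283, so 6454 = 7P and P = 922, Q = 1483.
Since sellers receive the price plus the subsidy, the effective supply curve becomes Qs = 3P - 1064.
New equilibrium: 5171 - 4P = 3P - 1064 ⇒ 6235 = 7P ⇒ P = 6235/7 ≈ 890.7143, Q = 11257/7 ≈ 1608.1429.
ΔP = 890.7143 − 922 = -31.29.

-31.29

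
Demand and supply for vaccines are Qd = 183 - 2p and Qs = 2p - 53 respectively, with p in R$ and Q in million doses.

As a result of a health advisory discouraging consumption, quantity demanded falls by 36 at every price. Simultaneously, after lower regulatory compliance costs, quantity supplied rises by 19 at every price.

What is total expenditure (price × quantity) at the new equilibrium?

Original equilibrium: 183 - 2p = 2p - 53 gives 236 = 4p, so p = 59 and Q = 65.
The new curves are Qd = 147 - 2p (demand) and Qs = 2p - 34 (supply).
New equilibrium: 147 - 2p = 2p - 34 ⇒ 181 = 4p ⇒ p = 45.25, Q = 56.5.
New expenditure = 45.25 × 56.5 = 2556.625.

2556.625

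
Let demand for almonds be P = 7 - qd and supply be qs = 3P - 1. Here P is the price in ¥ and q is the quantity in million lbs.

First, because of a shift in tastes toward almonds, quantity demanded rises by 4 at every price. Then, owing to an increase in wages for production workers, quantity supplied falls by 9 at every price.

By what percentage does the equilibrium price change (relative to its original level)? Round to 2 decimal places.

+162.50

Solve the original market: 7 - P = 3P - 1, hence P = 2 and q = 5.
The shock moves the curves to qd = 11 - P and qs = 3P - 10.
Equate the new curves: 11 - P = 3P - 10, giving 21 = 4P, P = 5.25, q = 5.75.
%ΔP = (5.25 − 2) / 2 × 100 = +162.50%.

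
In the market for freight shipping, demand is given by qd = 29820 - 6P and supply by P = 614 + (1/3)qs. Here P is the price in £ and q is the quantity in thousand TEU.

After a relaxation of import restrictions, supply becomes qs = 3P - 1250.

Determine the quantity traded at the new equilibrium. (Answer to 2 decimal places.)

Original equilibrium: 29820 - 6P = 3P - 1842 gives 31662 = 9P, so P = 3518 and q = 8712.
After the shift, demand is qd = 29820 - 6P and supply is qs = 3P - 1250.
Setting them equal: 29820 - 6P = 3P - 1250 → 31070 = 9P, so P = 31070/9 ≈ 3452.2222 and q = 27320/3 ≈ 9106.6667.

9106.67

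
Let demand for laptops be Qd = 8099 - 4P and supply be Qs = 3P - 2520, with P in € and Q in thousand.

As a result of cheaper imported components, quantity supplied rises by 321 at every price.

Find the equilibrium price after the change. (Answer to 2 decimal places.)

Initially, 8099 - 4P = 3P - 2520, so 10619 = 7P and P = 1517, Q = 2031.
The shock moves the curves to Qd = 8099 - 4P and Qs = 3P - 2199.
New equilibrium: 8099 - 4P = 3P - 2199 ⇒ 10298 = 7P ⇒ P = 10298/7 ≈ 1471.1429, Q = 15501/7 ≈ 2214.4286.

1471.14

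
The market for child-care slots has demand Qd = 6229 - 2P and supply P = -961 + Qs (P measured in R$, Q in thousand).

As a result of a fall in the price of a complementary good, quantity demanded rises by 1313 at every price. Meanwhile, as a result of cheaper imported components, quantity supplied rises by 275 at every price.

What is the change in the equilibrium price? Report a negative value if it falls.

Before the shock: 6229 - 2P = P + 961 ⇒ 5268 = 3P ⇒ P = 1756, Q = 2717.
With the change applied: demand Qd = 7542 - 2P, supply Qs = P + 1236.
Equate the new curves: 7542 - 2P = P + 1236, giving 6306 = 3P, P = 2102, Q = 3338.
ΔP = 2102 − 1756 = +346.

+346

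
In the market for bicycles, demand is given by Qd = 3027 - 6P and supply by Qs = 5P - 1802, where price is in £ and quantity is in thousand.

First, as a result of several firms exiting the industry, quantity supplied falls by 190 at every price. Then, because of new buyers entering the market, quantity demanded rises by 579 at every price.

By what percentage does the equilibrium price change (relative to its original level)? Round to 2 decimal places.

Original equilibrium: 3027 - 6P = 5P - 1802 gives 4829 = 11P, so P = 439 and Q = 393.
The new curves are Qd = 3606 - 6P (demand) and Qs = 5P - 1992 (supply).
New equilibrium: 3606 - 6P = 5P - 1992 ⇒ 5598 = 11P ⇒ P = 5598/11 ≈ 508.9091, Q = 6078/11 ≈ 552.5455.
%ΔP = (508.9091 − 439) / 439 × 100 = +15.92%.

+15.92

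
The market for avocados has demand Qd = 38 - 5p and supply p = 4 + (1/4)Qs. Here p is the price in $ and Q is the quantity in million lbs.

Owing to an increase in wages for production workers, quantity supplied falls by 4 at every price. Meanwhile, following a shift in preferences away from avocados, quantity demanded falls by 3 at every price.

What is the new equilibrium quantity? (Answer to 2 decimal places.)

Solve the original market: 38 - 5p = 4p - 16, hence p = 6 and Q = 8.
With the change applied: demand Qd = 35 - 5p, supply Qs = 4p - 20.
New equilibrium: 35 - 5p = 4p - 20 ⇒ 55 = 9p ⇒ p = 55/9 ≈ 6.1111, Q = 40/9 ≈ 4.4444.

4.44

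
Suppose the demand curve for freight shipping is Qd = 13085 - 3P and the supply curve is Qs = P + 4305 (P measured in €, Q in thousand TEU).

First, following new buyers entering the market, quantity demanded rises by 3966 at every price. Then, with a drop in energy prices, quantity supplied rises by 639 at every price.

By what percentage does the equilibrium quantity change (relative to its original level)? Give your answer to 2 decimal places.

+22.63

Original equilibrium: 13085 - 3P = P + 4305 gives 8780 = 4P, so P = 2195 and Q = 6500.
The new curves are Qd = 17051 - 3P (demand) and Qs = P + 4944 (supply).
Clearing the new market: 17051 - 3P = P + 4944, so P = 3026.75 and Q = 7970.75.
%ΔQ = (7970.75 − 6500) / 6500 × 100 = +22.63%.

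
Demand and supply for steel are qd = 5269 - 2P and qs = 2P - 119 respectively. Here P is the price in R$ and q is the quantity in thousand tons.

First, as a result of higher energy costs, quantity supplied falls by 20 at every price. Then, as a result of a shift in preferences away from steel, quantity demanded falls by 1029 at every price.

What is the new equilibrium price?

Original equilibrium: 5269 - 2P = 2P - 119 gives 5388 = 4P, so P = 1347 and q = 2575.
The new curves are qd = 4240 - 2P (demand) and qs = 2P - 139 (supply).
Clearing the new market: 4240 - 2P = 2P - 139, so P = 1094.75 and q = 2050.5.

1094.75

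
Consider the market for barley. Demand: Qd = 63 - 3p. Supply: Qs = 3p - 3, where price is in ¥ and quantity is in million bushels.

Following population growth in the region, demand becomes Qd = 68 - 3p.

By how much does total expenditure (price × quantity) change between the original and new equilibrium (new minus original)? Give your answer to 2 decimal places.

+54.58

Initially, 63 - 3p = 3p - 3, so 66 = 6p and p = 11, Q = 30.
After the shift, demand is Qd = 68 - 3p and supply is Qs = 3p - 3.
Equate the new curves: 68 - 3p = 3p - 3, giving 71 = 6p, p = 71/6 ≈ 11.8333, Q = 32.5.
Expenditure moves from 11×30 = 330 to 11.8333×32.5 = 384.5833; change = +54.58.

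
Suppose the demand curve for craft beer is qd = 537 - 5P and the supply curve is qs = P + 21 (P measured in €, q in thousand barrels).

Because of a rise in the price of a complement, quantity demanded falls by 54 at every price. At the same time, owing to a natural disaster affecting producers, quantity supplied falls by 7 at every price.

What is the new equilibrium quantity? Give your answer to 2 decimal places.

Before the shock: 537 - 5P = P + 21 ⇒ 516 = 6P ⇒ P = 86, q = 107.
After the shift, demand is qd = 483 - 5P and supply is qs = P + 14.
Clearing the new market: 483 - 5P = P + 14, so P = 469/6 ≈ 78.1667 and q = 553/6 ≈ 92.1667.

92.17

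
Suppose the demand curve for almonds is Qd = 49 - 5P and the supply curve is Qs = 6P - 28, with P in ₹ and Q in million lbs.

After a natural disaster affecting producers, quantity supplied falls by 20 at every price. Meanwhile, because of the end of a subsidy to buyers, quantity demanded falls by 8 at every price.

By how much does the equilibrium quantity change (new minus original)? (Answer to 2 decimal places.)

-13.45

Original equilibrium: 49 - 5P = 6P - 28 gives 77 = 11P, so P = 7 and Q = 14.
With the change applied: demand Qd = 41 - 5P, supply Qs = 6P - 48.
Setting them equal: 41 - 5P = 6P - 48 → 89 = 11P, so P = 89/11 ≈ 8.0909 and Q = 6/11 ≈ 0.5455.
ΔQ = 0.5455 − 14 = -13.45.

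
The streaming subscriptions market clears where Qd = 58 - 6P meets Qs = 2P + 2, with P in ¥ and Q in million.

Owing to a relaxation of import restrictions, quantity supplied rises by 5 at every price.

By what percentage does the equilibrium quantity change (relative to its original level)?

Solve the original market: 58 - 6P = 2P + 2, hence P = 7 and Q = 16.
After the shift, demand is Qd = 58 - 6P and supply is Qs = 2P + 7.
Equate the new curves: 58 - 6P = 2P + 7, giving 51 = 8P, P = 6.375, Q = 19.75.
%ΔQ = (19.75 − 16) / 16 × 100 = +23.4375%.

+23.4375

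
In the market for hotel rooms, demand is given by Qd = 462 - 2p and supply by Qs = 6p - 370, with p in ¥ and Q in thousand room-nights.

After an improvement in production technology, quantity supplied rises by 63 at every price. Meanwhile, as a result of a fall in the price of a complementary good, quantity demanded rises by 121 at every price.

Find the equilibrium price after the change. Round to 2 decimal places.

Before the shock: 462 - 2p = 6p - 370 ⇒ 832 = 8p ⇒ p = 104, Q = 254.
With the change applied: demand Qd = 583 - 2p, supply Qs = 6p - 307.
Equate the new curves: 583 - 2p = 6p - 307, giving 890 = 8p, p = 111.25, Q = 360.5.

111.25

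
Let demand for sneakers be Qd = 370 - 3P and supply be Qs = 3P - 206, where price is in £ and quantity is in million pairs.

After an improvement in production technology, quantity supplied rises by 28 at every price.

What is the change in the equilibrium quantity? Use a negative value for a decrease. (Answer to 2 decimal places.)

Initially, 370 - 3P = 3P - 206, so 576 = 6P and P = 96, Q = 82.
After the shift, demand is Qd = 370 - 3P and supply is Qs = 3P - 178.
New equilibrium: 370 - 3P = 3P - 178 ⇒ 548 = 6P ⇒ P = 274/3 ≈ 91.3333, Q = 96.
ΔQ = 96 − 82 = +14.00.

+14.00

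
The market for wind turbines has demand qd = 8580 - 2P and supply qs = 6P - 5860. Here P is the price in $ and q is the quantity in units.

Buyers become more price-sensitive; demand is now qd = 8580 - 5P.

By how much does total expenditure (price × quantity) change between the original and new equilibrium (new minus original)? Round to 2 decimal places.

-6323914.46

Before the shock: 8580 - 2P = 6P - 5860 ⇒ 14440 = 8P ⇒ P = 1805, q = 4970.
After the shift, demand is qd = 8580 - 5P and supply is qs = 6P - 5860.
Equate the new curves: 8580 - 5P = 6P - 5860, giving 14440 = 11P, P = 14440/11 ≈ 1312.7273, q = 22180/11 ≈ 2016.3636.
Expenditure moves from 1805×4970 = 8970850 to 1312.7273×2016.3636 = 2646935.5372; change = -6323914.46.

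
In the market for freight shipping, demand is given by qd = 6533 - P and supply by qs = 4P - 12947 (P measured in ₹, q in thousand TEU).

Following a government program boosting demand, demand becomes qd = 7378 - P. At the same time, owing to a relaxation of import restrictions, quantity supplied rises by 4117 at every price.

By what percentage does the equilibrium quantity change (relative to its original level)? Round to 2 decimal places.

+56.86

Solve the original market: 6533 - P = 4P - 12947, hence P = 3896 and q = 2637.
The shock moves the curves to qd = 7378 - P and qs = 4P - 8830.
Clearing the new market: 7378 - P = 4P - 8830, so P = 3241.6 and q = 4136.4.
%Δq = (4136.4 − 2637) / 2637 × 100 = +56.86%.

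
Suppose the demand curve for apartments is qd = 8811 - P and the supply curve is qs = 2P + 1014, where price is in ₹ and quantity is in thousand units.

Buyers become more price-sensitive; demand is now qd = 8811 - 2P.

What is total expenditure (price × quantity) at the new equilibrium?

Solve the original market: 8811 - P = 2P + 1014, hence P = 2599 and q = 6212.
The shock moves the curves to qd = 8811 - 2P and qs = 2P + 1014.
Clearing the new market: 8811 - 2P = 2P + 1014, so P = 1949.25 and q = 4912.5.
New expenditure = 1949.25 × 4912.5 = 9575690.625.

9575690.625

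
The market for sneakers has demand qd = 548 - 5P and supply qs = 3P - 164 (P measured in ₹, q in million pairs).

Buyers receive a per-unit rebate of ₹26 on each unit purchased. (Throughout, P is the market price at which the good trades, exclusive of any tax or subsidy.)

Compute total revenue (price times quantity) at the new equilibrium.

15971.6875

Solve the original market: 548 - 5P = 3P - 164, hence P = 89 and q = 103.
Since buyers' out-of-pocket price is the market price minus the rebate, the effective demand curve becomes qd = 678 - 5P.
Equate the new curves: 678 - 5P = 3P - 164, giving 842 = 8P, P = 105.25, q = 151.75.
New expenditure = 105.25 × 151.75 = 15971.6875.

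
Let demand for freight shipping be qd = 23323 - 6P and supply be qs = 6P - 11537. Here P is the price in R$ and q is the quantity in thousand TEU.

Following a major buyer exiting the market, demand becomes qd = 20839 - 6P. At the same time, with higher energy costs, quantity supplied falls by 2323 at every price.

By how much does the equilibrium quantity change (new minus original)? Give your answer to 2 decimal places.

-2403.50

Initially, 23323 - 6P = 6P - 11537, so 34860 = 12P and P = 2905, q = 5893.
With the change applied: demand qd = 20839 - 6P, supply qs = 6P - 13860.
Clearing the new market: 20839 - 6P = 6P - 13860, so P = 34699/12 ≈ 2891.5833 and q = 3489.5.
Δq = 3489.5 − 5893 = -2403.50.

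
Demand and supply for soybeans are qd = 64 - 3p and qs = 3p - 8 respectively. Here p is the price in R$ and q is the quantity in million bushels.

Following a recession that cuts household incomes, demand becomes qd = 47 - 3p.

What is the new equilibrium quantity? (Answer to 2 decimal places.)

Solve the original market: 64 - 3p = 3p - 8, hence p = 12 and q = 28.
After the shift, demand is qd = 47 - 3p and supply is qs = 3p - 8.
New equilibrium: 47 - 3p = 3p - 8 ⇒ 55 = 6p ⇒ p = 55/6 ≈ 9.1667, q = 19.5.

19.50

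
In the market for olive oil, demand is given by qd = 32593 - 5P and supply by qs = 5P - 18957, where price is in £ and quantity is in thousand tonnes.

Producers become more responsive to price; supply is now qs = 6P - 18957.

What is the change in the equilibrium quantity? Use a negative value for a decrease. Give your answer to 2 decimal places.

+2343.18

Initially, 32593 - 5P = 5P - 18957, so 51550 = 10P and P = 5155, q = 6818.
The shock moves the curves to qd = 32593 - 5P and qs = 6P - 18957.
Equate the new curves: 32593 - 5P = 6P - 18957, giving 51550 = 11P, P = 51550/11 ≈ 4686.3636, q = 100773/11 ≈ 9161.1818.
Δq = 9161.1818 − 6818 = +2343.18.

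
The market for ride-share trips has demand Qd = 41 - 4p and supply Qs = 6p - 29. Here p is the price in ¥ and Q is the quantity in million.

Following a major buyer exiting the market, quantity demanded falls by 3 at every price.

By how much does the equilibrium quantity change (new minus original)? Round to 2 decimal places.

-1.80

Original equilibrium: 41 - 4p = 6p - 29 gives 70 = 10p, so p = 7 and Q = 13.
After the shift, demand is Qd = 38 - 4p and supply is Qs = 6p - 29.
Clearing the new market: 38 - 4p = 6p - 29, so p = 6.7 and Q = 11.2.
ΔQ = 11.2 − 13 = -1.80.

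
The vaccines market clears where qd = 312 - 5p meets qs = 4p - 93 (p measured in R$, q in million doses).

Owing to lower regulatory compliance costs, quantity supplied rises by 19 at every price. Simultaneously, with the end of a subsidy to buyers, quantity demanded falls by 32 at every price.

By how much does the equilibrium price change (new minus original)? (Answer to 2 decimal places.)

-5.67

Initially, 312 - 5p = 4p - 93, so 405 = 9p and p = 45, q = 87.
The new curves are qd = 280 - 5p (demand) and qs = 4p - 74 (supply).
Clearing the new market: 280 - 5p = 4p - 74, so p = 118/3 ≈ 39.3333 and q = 250/3 ≈ 83.3333.
Δp = 39.3333 − 45 = -5.67.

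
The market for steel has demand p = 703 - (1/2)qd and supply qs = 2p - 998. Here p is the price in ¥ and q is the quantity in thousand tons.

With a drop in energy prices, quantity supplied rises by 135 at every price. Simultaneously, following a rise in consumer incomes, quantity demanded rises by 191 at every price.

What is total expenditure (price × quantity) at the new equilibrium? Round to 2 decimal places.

Solve the original market: 1406 - 2p = 2p - 998, hence p = 601 and q = 204.
The shock moves the curves to qd = 1597 - 2p and qs = 2p - 863.
New equilibrium: 1597 - 2p = 2p - 863 ⇒ 2460 = 4p ⇒ p = 615, q = 367.
New expenditure = 615 × 367 = 225705.00.

225705.00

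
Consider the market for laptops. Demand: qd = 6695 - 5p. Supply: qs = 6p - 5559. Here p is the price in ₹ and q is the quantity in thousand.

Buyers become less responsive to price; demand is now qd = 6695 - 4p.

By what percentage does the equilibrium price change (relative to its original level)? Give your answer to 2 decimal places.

Before the shock: 6695 - 5p = 6p - 5559 ⇒ 12254 = 11p ⇒ p = 1114, q = 1125.
The shock moves the curves to qd = 6695 - 4p and qs = 6p - 5559.
New equilibrium: 6695 - 4p = 6p - 5559 ⇒ 12254 = 10p ⇒ p = 1225.4, q = 1793.4.
%Δp = (1225.4 − 1114) / 1114 × 100 = +10.00%.

+10.00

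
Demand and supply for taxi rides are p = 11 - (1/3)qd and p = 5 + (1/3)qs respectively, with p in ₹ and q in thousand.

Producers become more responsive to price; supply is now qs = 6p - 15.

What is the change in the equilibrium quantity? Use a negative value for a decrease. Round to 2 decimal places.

Solve the original market: 33 - 3p = 3p - 15, hence p = 8 and q = 9.
With the change applied: demand qd = 33 - 3p, supply qs = 6p - 15.
Clearing the new market: 33 - 3p = 6p - 15, so p = 16/3 ≈ 5.3333 and q = 17.
Δq = 17 − 9 = +8.00.

+8.00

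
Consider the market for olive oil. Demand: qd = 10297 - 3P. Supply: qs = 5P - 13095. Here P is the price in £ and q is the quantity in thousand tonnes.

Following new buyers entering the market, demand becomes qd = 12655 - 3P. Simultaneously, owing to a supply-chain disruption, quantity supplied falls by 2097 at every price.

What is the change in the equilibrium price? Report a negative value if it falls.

+556.875

Initially, 10297 - 3P = 5P - 13095, so 23392 = 8P and P = 2924, q = 1525.
The new curves are qd = 12655 - 3P (demand) and qs = 5P - 15192 (supply).
New equilibrium: 12655 - 3P = 5P - 15192 ⇒ 27847 = 8P ⇒ P = 3480.875, q = 2212.375.
ΔP = 3480.875 − 2924 = +556.875.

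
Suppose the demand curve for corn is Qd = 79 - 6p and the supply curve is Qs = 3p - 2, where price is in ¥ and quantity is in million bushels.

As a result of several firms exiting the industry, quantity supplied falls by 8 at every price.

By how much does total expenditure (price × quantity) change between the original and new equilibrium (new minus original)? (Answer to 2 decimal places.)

Initially, 79 - 6p = 3p - 2, so 81 = 9p and p = 9, Q = 25.
The new curves are Qd = 79 - 6p (demand) and Qs = 3p - 10 (supply).
Equate the new curves: 79 - 6p = 3p - 10, giving 89 = 9p, p = 89/9 ≈ 9.8889, Q = 59/3 ≈ 19.6667.
Expenditure moves from 9×25 = 225 to 9.8889×19.6667 = 194.4815; change = -30.52.

-30.52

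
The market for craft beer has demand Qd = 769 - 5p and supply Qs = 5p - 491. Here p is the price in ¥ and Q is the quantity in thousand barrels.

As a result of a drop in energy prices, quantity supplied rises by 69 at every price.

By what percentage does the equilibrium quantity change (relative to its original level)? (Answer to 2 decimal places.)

+24.82

Before the shock: 769 - 5p = 5p - 491 ⇒ 1260 = 10p ⇒ p = 126, Q = 139.
The new curves are Qd = 769 - 5p (demand) and Qs = 5p - 422 (supply).
Clearing the new market: 769 - 5p = 5p - 422, so p = 119.1 and Q = 173.5.
%ΔQ = (173.5 − 139) / 139 × 100 = +24.82%.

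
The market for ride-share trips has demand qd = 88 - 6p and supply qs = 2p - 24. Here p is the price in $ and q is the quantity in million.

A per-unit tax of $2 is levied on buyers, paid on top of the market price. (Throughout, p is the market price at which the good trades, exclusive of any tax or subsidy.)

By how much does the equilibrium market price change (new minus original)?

-1.5

Initially, 88 - 6p = 2p - 24, so 112 = 8p and p = 14, q = 4.
Since buyers pay the price plus the tax, the effective demand curve becomes qd = 76 - 6p.
Equate the new curves: 76 - 6p = 2p - 24, giving 100 = 8p, p = 12.5, q = 1.
Δp = 12.5 − 14 = -1.5.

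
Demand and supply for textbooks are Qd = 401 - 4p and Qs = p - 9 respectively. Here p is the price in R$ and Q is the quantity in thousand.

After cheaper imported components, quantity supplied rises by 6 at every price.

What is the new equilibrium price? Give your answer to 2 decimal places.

80.80

Before the shock: 401 - 4p = p - 9 ⇒ 410 = 5p ⇒ p = 82, Q = 73.
With the change applied: demand Qd = 401 - 4p, supply Qs = p - 3.
Equate the new curves: 401 - 4p = p - 3, giving 404 = 5p, p = 80.8, Q = 77.8.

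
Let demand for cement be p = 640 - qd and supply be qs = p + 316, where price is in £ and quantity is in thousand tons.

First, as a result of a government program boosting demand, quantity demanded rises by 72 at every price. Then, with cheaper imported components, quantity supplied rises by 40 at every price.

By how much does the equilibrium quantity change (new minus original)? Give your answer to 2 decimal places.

Solve the original market: 640 - p = p + 316, hence p = 162 and q = 478.
After the shift, demand is qd = 712 - p and supply is qs = p + 356.
Clearing the new market: 712 - p = p + 356, so p = 178 and q = 534.
Δq = 534 − 478 = +56.00.

+56.00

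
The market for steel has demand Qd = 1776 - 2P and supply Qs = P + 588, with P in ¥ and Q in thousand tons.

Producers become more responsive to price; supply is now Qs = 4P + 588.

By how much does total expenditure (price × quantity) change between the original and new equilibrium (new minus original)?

-116424

Original equilibrium: 1776 - 2P = P + 588 gives 1188 = 3P, so P = 396 and Q = 984.
With the change applied: demand Qd = 1776 - 2P, supply Qs = 4P + 588.
Equate the new curves: 1776 - 2P = 4P + 588, giving 1188 = 6P, P = 198, Q = 1380.
Expenditure moves from 396×984 = 389664 to 198×1380 = 273240; change = -116424.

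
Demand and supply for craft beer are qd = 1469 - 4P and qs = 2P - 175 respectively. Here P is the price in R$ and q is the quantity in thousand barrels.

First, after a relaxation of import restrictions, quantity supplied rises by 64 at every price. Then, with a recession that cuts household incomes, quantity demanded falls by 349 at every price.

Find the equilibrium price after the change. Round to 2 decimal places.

205.17

Solve the original market: 1469 - 4P = 2P - 175, hence P = 274 and q = 373.
The shock moves the curves to qd = 1120 - 4P and qs = 2P - 111.
New equilibrium: 1120 - 4P = 2P - 111 ⇒ 1231 = 6P ⇒ P = 1231/6 ≈ 205.1667, q = 898/3 ≈ 299.3333.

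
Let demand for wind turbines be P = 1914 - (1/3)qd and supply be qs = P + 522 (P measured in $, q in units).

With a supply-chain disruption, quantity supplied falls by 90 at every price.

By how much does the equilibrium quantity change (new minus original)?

-67.5

Solve the original market: 5742 - 3P = P + 522, hence P = 1305 and q = 1827.
The shock moves the curves to qd = 5742 - 3P and qs = P + 432.
Clearing the new market: 5742 - 3P = P + 432, so P = 1327.5 and q = 1759.5.
Δq = 1759.5 − 1827 = -67.5.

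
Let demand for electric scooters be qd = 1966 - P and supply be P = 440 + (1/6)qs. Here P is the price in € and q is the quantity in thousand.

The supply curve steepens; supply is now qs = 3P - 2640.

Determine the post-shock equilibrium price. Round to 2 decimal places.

Before the shock: 1966 - P = 6P - 2640 ⇒ 4606 = 7P ⇒ P = 658, q = 1308.
The new curves are qd = 1966 - P (demand) and qs = 3P - 2640 (supply).
Equate the new curves: 1966 - P = 3P - 2640, giving 4606 = 4P, P = 1151.5, q = 814.5.

1151.50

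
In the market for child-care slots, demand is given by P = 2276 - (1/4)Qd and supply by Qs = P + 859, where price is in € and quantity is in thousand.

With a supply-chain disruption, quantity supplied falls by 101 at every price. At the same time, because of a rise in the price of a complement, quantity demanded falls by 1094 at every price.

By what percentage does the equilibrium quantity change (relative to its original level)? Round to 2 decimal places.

-11.95

Before the shock: 9104 - 4P = P + 859 ⇒ 8245 = 5P ⇒ P = 1649, Q = 2508.
With the change applied: demand Qd = 8010 - 4P, supply Qs = P + 758.
New equilibrium: 8010 - 4P = P + 758 ⇒ 7252 = 5P ⇒ P = 1450.4, Q = 2208.4.
%ΔQ = (2208.4 − 2508) / 2508 × 100 = -11.95%.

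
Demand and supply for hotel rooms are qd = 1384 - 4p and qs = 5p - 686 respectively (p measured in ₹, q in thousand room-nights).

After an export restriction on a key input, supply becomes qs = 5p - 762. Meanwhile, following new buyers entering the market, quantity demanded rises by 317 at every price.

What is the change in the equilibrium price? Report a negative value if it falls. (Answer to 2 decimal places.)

Original equilibrium: 1384 - 4p = 5p - 686 gives 2070 = 9p, so p = 230 and q = 464.
With the change applied: demand qd = 1701 - 4p, supply qs = 5p - 762.
Clearing the new market: 1701 - 4p = 5p - 762, so p = 821/3 ≈ 273.6667 and q = 1819/3 ≈ 606.3333.
Δp = 273.6667 − 230 = +43.67.

+43.67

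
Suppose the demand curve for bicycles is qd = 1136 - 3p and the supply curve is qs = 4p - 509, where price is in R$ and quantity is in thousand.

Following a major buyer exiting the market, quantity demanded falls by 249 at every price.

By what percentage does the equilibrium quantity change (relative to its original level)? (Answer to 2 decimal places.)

Original equilibrium: 1136 - 3p = 4p - 509 gives 1645 = 7p, so p = 235 and q = 431.
The shock moves the curves to qd = 887 - 3p and qs = 4p - 509.
Clearing the new market: 887 - 3p = 4p - 509, so p = 1396/7 ≈ 199.4286 and q = 2021/7 ≈ 288.7143.
%Δq = (288.7143 − 431) / 431 × 100 = -33.01%.

-33.01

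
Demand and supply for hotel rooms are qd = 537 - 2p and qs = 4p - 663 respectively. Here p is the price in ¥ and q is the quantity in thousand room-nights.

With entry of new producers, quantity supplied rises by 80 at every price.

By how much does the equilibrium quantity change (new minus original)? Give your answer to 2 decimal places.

Solve the original market: 537 - 2p = 4p - 663, hence p = 200 and q = 137.
The shock moves the curves to qd = 537 - 2p and qs = 4p - 583.
Clearing the new market: 537 - 2p = 4p - 583, so p = 560/3 ≈ 186.6667 and q = 491/3 ≈ 163.6667.
Δq = 163.6667 − 137 = +26.67.

+26.67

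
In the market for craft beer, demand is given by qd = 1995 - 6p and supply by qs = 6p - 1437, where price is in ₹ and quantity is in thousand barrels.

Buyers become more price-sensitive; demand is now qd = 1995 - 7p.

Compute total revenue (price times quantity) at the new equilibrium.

Solve the original market: 1995 - 6p = 6p - 1437, hence p = 286 and q = 279.
The shock moves the curves to qd = 1995 - 7p and qs = 6p - 1437.
Setting them equal: 1995 - 7p = 6p - 1437 → 3432 = 13p, so p = 264 and q = 147.
New expenditure = 264 × 147 = 38808.

38808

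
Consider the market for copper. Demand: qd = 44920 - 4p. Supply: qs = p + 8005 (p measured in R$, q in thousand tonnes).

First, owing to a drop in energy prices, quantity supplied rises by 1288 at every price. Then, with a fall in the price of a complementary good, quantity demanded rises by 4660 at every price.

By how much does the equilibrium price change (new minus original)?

Solve the original market: 44920 - 4p = p + 8005, hence p = 7383 and q = 15388.
With the change applied: demand qd = 49580 - 4p, supply qs = p + 9293.
New equilibrium: 49580 - 4p = p + 9293 ⇒ 40287 = 5p ⇒ p = 8057.4, q = 17350.4.
Δp = 8057.4 − 7383 = +674.4.

+674.4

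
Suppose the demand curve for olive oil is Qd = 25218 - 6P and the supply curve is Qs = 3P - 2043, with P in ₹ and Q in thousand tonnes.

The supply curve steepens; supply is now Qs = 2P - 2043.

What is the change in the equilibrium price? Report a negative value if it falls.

Solve the original market: 25218 - 6P = 3P - 2043, hence P = 3029 and Q = 7044.
After the shift, demand is Qd = 25218 - 6P and supply is Qs = 2P - 2043.
Setting them equal: 25218 - 6P = 2P - 2043 → 27261 = 8P, so P = 3407.625 and Q = 4772.25.
ΔP = 3407.625 − 3029 = +378.625.

+378.625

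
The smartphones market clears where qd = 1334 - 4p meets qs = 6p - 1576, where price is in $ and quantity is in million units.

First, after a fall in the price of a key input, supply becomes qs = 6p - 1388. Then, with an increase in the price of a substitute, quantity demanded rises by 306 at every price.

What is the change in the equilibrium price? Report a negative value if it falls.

Original equilibrium: 1334 - 4p = 6p - 1576 gives 2910 = 10p, so p = 291 and q = 170.
The new curves are qd = 1640 - 4p (demand) and qs = 6p - 1388 (supply).
Setting them equal: 1640 - 4p = 6p - 1388 → 3028 = 10p, so p = 302.8 and q = 428.8.
Δp = 302.8 − 291 = +11.8.

+11.8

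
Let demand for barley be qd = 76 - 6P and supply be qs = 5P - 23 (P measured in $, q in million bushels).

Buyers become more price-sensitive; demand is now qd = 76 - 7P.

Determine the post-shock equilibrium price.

8.25

Initially, 76 - 6P = 5P - 23, so 99 = 11P and P = 9, q = 22.
The new curves are qd = 76 - 7P (demand) and qs = 5P - 23 (supply).
New equilibrium: 76 - 7P = 5P - 23 ⇒ 99 = 12P ⇒ P = 8.25, q = 18.25.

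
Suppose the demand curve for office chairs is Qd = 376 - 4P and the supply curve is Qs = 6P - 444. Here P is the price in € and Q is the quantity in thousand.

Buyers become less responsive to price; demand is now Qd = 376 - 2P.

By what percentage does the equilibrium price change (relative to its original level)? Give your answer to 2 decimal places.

+25.00

Initially, 376 - 4P = 6P - 444, so 820 = 10P and P = 82, Q = 48.
The new curves are Qd = 376 - 2P (demand) and Qs = 6P - 444 (supply).
New equilibrium: 376 - 2P = 6P - 444 ⇒ 820 = 8P ⇒ P = 102.5, Q = 171.
%ΔP = (102.5 − 82) / 82 × 100 = +25.00%.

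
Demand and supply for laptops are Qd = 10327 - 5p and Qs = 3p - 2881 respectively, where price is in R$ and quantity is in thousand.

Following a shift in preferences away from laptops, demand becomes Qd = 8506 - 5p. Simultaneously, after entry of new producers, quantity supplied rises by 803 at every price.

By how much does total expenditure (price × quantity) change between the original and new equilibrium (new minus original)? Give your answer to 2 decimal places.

Original equilibrium: 10327 - 5p = 3p - 2881 gives 13208 = 8p, so p = 1651 and Q = 2072.
The new curves are Qd = 8506 - 5p (demand) and Qs = 3p - 2078 (supply).
Setting them equal: 8506 - 5p = 3p - 2078 → 10584 = 8p, so p = 1323 and Q = 1891.
Expenditure moves from 1651×2072 = 3420872 to 1323×1891 = 2501793; change = -919079.00.

-919079.00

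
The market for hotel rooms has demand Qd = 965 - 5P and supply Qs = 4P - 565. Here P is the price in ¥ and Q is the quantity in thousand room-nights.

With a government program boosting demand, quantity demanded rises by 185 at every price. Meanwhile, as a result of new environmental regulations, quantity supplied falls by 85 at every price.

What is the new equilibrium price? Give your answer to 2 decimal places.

Initially, 965 - 5P = 4P - 565, so 1530 = 9P and P = 170, Q = 115.
The shock moves the curves to Qd = 1150 - 5P and Qs = 4P - 650.
New equilibrium: 1150 - 5P = 4P - 650 ⇒ 1800 = 9P ⇒ P = 200, Q = 150.

200.00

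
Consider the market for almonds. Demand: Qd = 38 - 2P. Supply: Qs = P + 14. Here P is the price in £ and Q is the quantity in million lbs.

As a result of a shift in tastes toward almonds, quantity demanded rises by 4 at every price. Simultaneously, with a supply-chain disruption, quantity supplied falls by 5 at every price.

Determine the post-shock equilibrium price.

11

Before the shock: 38 - 2P = P + 14 ⇒ 24 = 3P ⇒ P = 8, Q = 22.
The new curves are Qd = 42 - 2P (demand) and Qs = P + 9 (supply).
Clearing the new market: 42 - 2P = P + 9, so P = 11 and Q = 20.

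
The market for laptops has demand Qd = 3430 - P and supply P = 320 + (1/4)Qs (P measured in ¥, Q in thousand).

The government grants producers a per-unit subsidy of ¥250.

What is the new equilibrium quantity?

2688

Before the shock: 3430 - P = 4P - 1280 ⇒ 4710 = 5P ⇒ P = 942, Q = 2488.
Since sellers receive the price plus the subsidy, the effective supply curve becomes Qs = 4P - 280.
Equate the new curves: 3430 - P = 4P - 280, giving 3710 = 5P, P = 742, Q = 2688.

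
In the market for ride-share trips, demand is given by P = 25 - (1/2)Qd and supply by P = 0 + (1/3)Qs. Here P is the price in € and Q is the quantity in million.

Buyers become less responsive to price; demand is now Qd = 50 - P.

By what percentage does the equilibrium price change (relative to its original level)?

Before the shock: 50 - 2P = 3P ⇒ 50 = 5P ⇒ P = 10, Q = 30.
The shock moves the curves to Qd = 50 - P and Qs = 3P.
Setting them equal: 50 - P = 3P → 50 = 4P, so P = 12.5 and Q = 37.5.
%ΔP = (12.5 − 10) / 10 × 100 = +25%.

+25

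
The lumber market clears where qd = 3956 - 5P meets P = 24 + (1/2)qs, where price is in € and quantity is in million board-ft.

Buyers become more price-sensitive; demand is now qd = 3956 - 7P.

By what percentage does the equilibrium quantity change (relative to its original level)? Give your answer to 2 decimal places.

-23.20

Solve the original market: 3956 - 5P = 2P - 48, hence P = 572 and q = 1096.
With the change applied: demand qd = 3956 - 7P, supply qs = 2P - 48.
Clearing the new market: 3956 - 7P = 2P - 48, so P = 4004/9 ≈ 444.8889 and q = 7576/9 ≈ 841.7778.
%Δq = (841.7778 − 1096) / 1096 × 100 = -23.20%.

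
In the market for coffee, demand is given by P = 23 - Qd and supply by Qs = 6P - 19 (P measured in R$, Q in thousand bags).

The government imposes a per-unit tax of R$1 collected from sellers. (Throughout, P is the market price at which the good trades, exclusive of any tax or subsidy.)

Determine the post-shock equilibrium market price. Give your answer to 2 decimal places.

6.86

Original equilibrium: 23 - P = 6P - 19 gives 42 = 7P, so P = 6 and Q = 17.
Since sellers keep the price net of the tax, the effective supply curve becomes Qs = 6P - 25.
Equate the new curves: 23 - P = 6P - 25, giving 48 = 7P, P = 48/7 ≈ 6.8571, Q = 113/7 ≈ 16.1429.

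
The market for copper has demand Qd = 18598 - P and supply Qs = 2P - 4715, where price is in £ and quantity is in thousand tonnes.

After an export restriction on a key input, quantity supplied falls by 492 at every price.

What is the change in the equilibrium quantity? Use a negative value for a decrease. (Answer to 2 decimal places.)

Initially, 18598 - P = 2P - 4715, so 23313 = 3P and P = 7771, Q = 10827.
After the shift, demand is Qd = 18598 - P and supply is Qs = 2P - 5207.
Setting them equal: 18598 - P = 2P - 5207 → 23805 = 3P, so P = 7935 and Q = 10663.
ΔQ = 10663 − 10827 = -164.00.

-164.00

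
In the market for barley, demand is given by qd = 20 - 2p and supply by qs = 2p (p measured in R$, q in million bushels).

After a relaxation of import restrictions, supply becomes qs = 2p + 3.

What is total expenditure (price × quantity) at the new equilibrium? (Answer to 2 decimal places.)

Original equilibrium: 20 - 2p = 2p gives 20 = 4p, so p = 5 and q = 10.
With the change applied: demand qd = 20 - 2p, supply qs = 2p + 3.
Clearing the new market: 20 - 2p = 2p + 3, so p = 4.25 and q = 11.5.
New expenditure = 4.25 × 11.5 = 48.88.

48.88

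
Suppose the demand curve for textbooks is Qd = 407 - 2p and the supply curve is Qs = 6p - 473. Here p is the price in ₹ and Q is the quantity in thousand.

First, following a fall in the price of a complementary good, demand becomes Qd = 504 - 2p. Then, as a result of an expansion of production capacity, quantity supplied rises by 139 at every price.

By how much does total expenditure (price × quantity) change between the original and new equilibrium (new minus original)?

+10278.875

Before the shock: 407 - 2p = 6p - 473 ⇒ 880 = 8p ⇒ p = 110, Q = 187.
The shock moves the curves to Qd = 504 - 2p and Qs = 6p - 334.
Equate the new curves: 504 - 2p = 6p - 334, giving 838 = 8p, p = 104.75, Q = 294.5.
Expenditure moves from 110×187 = 20570 to 104.75×294.5 = 30848.875; change = +10278.875.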